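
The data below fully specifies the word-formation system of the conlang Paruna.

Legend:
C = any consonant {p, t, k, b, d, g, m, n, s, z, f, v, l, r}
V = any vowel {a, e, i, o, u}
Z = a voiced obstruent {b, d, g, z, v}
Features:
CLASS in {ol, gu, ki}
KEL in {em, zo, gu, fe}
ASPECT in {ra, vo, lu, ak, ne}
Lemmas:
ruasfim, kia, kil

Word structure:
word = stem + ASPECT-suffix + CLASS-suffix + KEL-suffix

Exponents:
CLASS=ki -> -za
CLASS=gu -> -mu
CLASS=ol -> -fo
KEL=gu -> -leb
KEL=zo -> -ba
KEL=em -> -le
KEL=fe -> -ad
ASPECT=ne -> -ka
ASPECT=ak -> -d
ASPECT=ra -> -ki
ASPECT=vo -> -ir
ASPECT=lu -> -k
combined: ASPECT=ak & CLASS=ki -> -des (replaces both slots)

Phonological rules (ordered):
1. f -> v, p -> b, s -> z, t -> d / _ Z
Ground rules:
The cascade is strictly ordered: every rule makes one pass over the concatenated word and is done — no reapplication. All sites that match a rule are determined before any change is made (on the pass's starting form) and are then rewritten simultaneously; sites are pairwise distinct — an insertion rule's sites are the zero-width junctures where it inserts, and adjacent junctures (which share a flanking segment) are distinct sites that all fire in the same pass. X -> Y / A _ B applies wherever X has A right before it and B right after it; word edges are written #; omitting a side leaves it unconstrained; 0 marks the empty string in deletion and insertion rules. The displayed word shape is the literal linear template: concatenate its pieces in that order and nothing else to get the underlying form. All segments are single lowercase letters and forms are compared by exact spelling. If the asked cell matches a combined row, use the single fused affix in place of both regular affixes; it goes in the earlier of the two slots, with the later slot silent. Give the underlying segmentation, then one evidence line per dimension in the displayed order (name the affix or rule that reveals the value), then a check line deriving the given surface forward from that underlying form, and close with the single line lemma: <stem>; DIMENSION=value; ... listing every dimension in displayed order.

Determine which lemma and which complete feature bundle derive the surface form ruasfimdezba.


underlying: ruasfim-des-ba
CLASS=ki - signalled by the combined affix row
KEL=zo - signalled by the affix -ba
ASPECT=ak - signalled by the combined affix row
check: ruasfimdesba -> ruasfimdezba
lemma: ruasfim; CLASS=ki; KEL=zo; ASPECT=ak


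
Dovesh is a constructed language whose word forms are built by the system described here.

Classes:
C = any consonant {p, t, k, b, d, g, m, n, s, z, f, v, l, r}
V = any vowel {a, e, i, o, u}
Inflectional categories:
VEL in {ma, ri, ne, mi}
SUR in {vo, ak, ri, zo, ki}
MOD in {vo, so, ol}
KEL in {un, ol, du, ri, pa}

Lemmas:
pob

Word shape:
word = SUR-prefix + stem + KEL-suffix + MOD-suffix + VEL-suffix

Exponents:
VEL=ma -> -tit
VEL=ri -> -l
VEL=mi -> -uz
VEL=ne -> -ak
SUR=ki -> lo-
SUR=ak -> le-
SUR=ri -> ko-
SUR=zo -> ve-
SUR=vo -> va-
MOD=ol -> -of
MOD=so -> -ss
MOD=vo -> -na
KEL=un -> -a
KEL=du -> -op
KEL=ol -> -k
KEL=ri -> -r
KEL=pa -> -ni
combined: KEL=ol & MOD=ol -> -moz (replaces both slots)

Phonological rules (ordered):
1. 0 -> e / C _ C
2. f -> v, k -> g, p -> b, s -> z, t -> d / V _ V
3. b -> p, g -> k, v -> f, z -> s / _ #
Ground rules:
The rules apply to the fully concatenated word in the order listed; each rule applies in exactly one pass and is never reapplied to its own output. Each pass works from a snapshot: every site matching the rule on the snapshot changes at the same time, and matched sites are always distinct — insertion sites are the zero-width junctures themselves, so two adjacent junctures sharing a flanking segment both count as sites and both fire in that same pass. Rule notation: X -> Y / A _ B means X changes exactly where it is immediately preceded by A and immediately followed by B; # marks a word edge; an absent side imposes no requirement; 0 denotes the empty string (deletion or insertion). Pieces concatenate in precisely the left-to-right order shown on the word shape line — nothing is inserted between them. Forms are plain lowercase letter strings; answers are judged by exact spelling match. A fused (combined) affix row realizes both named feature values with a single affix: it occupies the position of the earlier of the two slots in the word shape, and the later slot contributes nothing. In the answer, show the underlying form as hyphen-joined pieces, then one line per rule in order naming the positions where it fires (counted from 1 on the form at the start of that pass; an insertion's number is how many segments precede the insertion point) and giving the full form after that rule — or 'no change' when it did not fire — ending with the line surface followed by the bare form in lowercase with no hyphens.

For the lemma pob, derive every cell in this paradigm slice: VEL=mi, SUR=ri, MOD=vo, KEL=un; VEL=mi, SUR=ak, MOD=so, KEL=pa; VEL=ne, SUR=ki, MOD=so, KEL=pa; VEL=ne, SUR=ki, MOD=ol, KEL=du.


cell VEL=mi, SUR=ri, MOD=vo, KEL=un:
underlying: ko-pob-a-na-uz
1. 0 -> e / C _ C: no change
2. f -> v, k -> g, p -> b, s -> z, t -> d / V _ V: fires at position(s) 3: kobobanauz
3. b -> p, g -> k, v -> f, z -> s / _ #: fires at position(s) 10: kobobanaus
surface: kobobanaus

cell VEL=mi, SUR=ak, MOD=so, KEL=pa:
underlying: le-pob-ni-ss-uz
1. 0 -> e / C _ C: inserts after position(s) 5, 8: lepobenisesuz
2. f -> v, k -> g, p -> b, s -> z, t -> d / V _ V: fires at position(s) 3, 9, 11: lebobenizezuz
3. b -> p, g -> k, v -> f, z -> s / _ #: fires at position(s) 13: lebobenizezus
surface: lebobenizezus

cell VEL=ne, SUR=ki, MOD=so, KEL=pa:
underlying: lo-pob-ni-ss-ak
1. 0 -> e / C _ C: inserts after position(s) 5, 8: lopobenisesak
2. f -> v, k -> g, p -> b, s -> z, t -> d / V _ V: fires at position(s) 3, 9, 11: lobobenizezak
3. b -> p, g -> k, v -> f, z -> s / _ #: no change
surface: lobobenizezak

cell VEL=ne, SUR=ki, MOD=ol, KEL=du:
underlying: lo-pob-op-of-ak
1. 0 -> e / C _ C: no change
2. f -> v, k -> g, p -> b, s -> z, t -> d / V _ V: fires at position(s) 3, 7, 9: lobobobovak
3. b -> p, g -> k, v -> f, z -> s / _ #: no change
surface: lobobobovak


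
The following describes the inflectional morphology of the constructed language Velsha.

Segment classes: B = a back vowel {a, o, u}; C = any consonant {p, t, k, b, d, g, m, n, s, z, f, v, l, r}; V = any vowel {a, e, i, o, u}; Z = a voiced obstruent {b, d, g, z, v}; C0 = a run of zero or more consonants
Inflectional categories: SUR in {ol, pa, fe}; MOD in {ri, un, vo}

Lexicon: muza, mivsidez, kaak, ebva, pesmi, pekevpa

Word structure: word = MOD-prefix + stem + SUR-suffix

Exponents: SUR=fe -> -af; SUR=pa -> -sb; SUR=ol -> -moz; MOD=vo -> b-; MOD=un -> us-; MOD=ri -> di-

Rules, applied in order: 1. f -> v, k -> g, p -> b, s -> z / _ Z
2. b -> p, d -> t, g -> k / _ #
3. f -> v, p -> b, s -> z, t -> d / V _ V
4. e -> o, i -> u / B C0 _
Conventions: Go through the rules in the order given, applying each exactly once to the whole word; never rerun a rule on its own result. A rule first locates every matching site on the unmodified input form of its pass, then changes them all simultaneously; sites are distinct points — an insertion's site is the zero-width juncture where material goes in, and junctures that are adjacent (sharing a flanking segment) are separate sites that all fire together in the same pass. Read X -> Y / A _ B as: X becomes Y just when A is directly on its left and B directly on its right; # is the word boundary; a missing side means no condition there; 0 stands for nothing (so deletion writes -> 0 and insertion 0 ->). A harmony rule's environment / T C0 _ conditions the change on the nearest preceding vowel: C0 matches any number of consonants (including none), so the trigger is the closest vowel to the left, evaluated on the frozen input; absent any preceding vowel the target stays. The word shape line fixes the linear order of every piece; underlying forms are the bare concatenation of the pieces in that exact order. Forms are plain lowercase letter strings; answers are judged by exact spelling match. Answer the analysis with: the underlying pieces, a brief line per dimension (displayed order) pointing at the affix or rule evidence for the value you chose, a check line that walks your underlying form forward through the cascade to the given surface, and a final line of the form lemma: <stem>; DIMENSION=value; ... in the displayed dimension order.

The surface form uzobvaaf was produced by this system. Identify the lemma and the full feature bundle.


underlying: us-ebva-af
SUR=fe - signalled by the affix -af
MOD=un - signalled by the affix us-
check: usebvaaf -> usebvaaf -> usebvaaf -> uzebvaaf -> uzobvaaf
lemma: ebva; SUR=fe; MOD=un


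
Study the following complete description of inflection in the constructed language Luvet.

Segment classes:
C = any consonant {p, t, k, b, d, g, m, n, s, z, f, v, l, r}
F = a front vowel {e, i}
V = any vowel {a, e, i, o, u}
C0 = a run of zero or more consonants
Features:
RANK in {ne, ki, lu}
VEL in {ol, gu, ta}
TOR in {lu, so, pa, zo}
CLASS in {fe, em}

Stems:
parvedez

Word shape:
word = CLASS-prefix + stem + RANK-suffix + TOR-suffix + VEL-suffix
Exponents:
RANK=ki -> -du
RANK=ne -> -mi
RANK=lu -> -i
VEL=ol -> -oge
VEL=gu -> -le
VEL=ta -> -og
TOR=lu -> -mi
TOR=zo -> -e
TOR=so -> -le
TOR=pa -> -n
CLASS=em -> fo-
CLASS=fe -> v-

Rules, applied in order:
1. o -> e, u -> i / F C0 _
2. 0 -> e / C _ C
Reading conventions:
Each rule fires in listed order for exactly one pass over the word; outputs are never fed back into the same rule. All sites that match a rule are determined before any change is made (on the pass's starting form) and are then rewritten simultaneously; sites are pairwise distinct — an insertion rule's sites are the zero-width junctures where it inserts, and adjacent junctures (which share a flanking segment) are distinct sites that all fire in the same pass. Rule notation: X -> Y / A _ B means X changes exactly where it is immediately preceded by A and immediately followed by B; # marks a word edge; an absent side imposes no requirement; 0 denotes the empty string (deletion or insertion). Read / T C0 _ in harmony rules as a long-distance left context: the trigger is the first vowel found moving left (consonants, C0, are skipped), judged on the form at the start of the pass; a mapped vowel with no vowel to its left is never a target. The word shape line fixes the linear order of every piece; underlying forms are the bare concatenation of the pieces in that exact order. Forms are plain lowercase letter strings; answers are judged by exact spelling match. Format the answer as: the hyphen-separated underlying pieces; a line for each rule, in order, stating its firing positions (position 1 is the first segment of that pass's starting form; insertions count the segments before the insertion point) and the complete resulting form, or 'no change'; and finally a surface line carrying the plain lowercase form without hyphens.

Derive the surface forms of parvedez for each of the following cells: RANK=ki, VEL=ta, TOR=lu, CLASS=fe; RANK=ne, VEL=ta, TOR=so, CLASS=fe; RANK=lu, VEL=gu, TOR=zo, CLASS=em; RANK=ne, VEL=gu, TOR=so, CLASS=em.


cell RANK=ki, VEL=ta, TOR=lu, CLASS=fe:
underlying: v-parvedez-du-mi-og
1. o -> e, u -> i / F C0 _: fires at position(s) 11, 14: vparvedezdimieg
2. 0 -> e / C _ C: inserts after position(s) 1, 4, 9: veparevedezedimieg
surface: veparevedezedimieg

cell RANK=ne, VEL=ta, TOR=so, CLASS=fe:
underlying: v-parvedez-mi-le-og
1. o -> e, u -> i / F C0 _: fires at position(s) 14: vparvedezmileeg
2. 0 -> e / C _ C: inserts after position(s) 1, 4, 9: veparevedezemileeg
surface: veparevedezemileeg

cell RANK=lu, VEL=gu, TOR=zo, CLASS=em:
underlying: fo-parvedez-i-e-le
1. o -> e, u -> i / F C0 _: no change
2. 0 -> e / C _ C: inserts after position(s) 5: foparevedeziele
surface: foparevedeziele

cell RANK=ne, VEL=gu, TOR=so, CLASS=em:
underlying: fo-parvedez-mi-le-le
1. o -> e, u -> i / F C0 _: no change
2. 0 -> e / C _ C: inserts after position(s) 5, 10: foparevedezemilele
surface: foparevedezemilele


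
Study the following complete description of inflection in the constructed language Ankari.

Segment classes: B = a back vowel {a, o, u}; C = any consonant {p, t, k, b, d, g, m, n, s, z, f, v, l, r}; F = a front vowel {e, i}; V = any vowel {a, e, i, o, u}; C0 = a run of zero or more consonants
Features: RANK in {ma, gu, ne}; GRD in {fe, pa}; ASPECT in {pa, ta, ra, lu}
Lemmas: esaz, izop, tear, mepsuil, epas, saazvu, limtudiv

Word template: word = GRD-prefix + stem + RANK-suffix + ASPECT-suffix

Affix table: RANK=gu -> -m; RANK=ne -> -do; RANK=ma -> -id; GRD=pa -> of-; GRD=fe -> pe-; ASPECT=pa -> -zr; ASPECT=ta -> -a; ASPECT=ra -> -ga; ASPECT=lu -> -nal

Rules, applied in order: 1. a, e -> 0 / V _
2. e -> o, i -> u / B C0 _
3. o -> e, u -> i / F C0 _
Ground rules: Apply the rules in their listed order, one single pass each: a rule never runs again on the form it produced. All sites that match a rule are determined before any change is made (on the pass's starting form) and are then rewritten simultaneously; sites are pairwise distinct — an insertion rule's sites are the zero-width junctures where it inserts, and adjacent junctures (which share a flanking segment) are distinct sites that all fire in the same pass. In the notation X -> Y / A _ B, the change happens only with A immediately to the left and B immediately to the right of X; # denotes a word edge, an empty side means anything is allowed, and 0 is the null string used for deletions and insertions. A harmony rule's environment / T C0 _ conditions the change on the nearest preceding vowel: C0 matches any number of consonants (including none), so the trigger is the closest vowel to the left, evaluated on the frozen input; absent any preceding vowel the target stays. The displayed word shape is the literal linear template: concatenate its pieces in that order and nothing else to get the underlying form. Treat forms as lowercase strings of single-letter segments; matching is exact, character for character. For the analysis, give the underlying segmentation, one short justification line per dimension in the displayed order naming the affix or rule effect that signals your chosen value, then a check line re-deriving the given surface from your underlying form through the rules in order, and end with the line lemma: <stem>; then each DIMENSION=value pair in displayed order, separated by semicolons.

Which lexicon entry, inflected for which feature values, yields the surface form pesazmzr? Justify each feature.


underlying: pe-esaz-m-zr
RANK=gu - signalled by the affix -m
GRD=fe - signalled by the affix pe-
ASPECT=pa - signalled by the affix -zr
check: peesazmzr -> pesazmzr -> pesazmzr -> pesazmzr
lemma: esaz; RANK=gu; GRD=fe; ASPECT=pa


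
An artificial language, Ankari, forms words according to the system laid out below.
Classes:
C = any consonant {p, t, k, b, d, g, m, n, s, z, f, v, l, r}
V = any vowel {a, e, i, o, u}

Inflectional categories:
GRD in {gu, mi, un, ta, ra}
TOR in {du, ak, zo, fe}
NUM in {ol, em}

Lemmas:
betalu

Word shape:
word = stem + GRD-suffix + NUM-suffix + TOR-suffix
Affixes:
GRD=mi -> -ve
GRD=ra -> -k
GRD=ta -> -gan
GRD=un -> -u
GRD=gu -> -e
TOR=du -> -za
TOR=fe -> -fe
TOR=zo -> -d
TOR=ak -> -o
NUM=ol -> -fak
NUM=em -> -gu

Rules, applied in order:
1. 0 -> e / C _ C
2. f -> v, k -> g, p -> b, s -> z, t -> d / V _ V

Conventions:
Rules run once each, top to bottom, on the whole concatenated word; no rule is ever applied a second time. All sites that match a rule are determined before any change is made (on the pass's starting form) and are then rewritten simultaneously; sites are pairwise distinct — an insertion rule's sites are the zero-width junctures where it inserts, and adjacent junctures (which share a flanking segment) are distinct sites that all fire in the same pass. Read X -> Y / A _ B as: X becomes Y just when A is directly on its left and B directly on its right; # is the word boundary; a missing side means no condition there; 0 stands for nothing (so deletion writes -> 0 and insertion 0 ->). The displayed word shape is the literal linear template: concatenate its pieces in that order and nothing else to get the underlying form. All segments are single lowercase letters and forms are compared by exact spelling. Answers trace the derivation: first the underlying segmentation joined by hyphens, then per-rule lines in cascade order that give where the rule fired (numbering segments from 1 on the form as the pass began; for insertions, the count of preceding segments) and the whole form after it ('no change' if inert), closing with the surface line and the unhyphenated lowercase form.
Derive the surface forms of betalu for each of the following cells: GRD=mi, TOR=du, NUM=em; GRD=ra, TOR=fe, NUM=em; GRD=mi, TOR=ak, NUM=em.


cell GRD=mi, TOR=du, NUM=em:
underlying: betalu-ve-gu-za
1. 0 -> e / C _ C: no change
2. f -> v, k -> g, p -> b, s -> z, t -> d / V _ V: fires at position(s) 3: bedaluveguza
surface: bedaluveguza

cell GRD=ra, TOR=fe, NUM=em:
underlying: betalu-k-gu-fe
1. 0 -> e / C _ C: inserts after position(s) 7: betalukegufe
2. f -> v, k -> g, p -> b, s -> z, t -> d / V _ V: fires at position(s) 3, 7, 11: bedalugeguve
surface: bedalugeguve

cell GRD=mi, TOR=ak, NUM=em:
underlying: betalu-ve-gu-o
1. 0 -> e / C _ C: no change
2. f -> v, k -> g, p -> b, s -> z, t -> d / V _ V: fires at position(s) 3: bedaluveguo
surface: bedaluveguo


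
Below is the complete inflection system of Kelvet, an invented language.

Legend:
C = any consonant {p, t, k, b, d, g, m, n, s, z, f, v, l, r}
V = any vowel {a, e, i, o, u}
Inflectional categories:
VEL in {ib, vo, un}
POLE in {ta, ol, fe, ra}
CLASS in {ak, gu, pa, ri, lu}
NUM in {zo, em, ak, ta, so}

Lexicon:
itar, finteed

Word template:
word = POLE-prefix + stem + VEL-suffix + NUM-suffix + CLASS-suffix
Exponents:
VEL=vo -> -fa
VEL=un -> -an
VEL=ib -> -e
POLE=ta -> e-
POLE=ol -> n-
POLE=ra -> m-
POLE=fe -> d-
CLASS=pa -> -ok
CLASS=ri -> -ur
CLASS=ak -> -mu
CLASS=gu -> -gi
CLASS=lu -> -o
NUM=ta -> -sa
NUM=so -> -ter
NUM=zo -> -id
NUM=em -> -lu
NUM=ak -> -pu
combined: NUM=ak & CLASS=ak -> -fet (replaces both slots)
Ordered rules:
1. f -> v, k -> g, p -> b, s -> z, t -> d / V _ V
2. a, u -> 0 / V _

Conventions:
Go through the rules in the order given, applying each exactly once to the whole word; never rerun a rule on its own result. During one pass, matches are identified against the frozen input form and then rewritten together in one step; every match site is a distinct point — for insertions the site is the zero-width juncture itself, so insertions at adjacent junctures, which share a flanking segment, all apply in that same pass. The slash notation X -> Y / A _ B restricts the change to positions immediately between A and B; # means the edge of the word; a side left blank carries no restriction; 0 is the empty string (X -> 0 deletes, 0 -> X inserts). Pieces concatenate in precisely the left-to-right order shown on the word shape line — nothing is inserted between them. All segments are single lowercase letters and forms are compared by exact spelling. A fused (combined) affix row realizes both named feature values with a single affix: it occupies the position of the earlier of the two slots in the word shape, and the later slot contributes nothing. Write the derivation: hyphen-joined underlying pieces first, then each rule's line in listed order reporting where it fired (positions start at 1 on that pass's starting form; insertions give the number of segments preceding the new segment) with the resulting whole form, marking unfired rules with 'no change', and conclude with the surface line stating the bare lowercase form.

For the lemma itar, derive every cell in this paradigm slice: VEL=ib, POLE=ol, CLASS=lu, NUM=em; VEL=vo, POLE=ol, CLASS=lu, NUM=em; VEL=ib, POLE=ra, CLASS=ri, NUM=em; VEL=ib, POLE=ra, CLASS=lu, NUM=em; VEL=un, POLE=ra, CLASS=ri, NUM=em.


cell VEL=ib, POLE=ol, CLASS=lu, NUM=em:
underlying: n-itar-e-lu-o
1. f -> v, k -> g, p -> b, s -> z, t -> d / V _ V: fires at position(s) 3: nidareluo
2. a, u -> 0 / V _: no change
surface: nidareluo

cell VEL=vo, POLE=ol, CLASS=lu, NUM=em:
underlying: n-itar-fa-lu-o
1. f -> v, k -> g, p -> b, s -> z, t -> d / V _ V: fires at position(s) 3: nidarfaluo
2. a, u -> 0 / V _: no change
surface: nidarfaluo

cell VEL=ib, POLE=ra, CLASS=ri, NUM=em:
underlying: m-itar-e-lu-ur
1. f -> v, k -> g, p -> b, s -> z, t -> d / V _ V: fires at position(s) 3: midareluur
2. a, u -> 0 / V _: fires at position(s) 9: midarelur
surface: midarelur

cell VEL=ib, POLE=ra, CLASS=lu, NUM=em:
underlying: m-itar-e-lu-o
1. f -> v, k -> g, p -> b, s -> z, t -> d / V _ V: fires at position(s) 3: midareluo
2. a, u -> 0 / V _: no change
surface: midareluo

cell VEL=un, POLE=ra, CLASS=ri, NUM=em:
underlying: m-itar-an-lu-ur
1. f -> v, k -> g, p -> b, s -> z, t -> d / V _ V: fires at position(s) 3: midaranluur
2. a, u -> 0 / V _: fires at position(s) 10: midaranlur
surface: midaranlur


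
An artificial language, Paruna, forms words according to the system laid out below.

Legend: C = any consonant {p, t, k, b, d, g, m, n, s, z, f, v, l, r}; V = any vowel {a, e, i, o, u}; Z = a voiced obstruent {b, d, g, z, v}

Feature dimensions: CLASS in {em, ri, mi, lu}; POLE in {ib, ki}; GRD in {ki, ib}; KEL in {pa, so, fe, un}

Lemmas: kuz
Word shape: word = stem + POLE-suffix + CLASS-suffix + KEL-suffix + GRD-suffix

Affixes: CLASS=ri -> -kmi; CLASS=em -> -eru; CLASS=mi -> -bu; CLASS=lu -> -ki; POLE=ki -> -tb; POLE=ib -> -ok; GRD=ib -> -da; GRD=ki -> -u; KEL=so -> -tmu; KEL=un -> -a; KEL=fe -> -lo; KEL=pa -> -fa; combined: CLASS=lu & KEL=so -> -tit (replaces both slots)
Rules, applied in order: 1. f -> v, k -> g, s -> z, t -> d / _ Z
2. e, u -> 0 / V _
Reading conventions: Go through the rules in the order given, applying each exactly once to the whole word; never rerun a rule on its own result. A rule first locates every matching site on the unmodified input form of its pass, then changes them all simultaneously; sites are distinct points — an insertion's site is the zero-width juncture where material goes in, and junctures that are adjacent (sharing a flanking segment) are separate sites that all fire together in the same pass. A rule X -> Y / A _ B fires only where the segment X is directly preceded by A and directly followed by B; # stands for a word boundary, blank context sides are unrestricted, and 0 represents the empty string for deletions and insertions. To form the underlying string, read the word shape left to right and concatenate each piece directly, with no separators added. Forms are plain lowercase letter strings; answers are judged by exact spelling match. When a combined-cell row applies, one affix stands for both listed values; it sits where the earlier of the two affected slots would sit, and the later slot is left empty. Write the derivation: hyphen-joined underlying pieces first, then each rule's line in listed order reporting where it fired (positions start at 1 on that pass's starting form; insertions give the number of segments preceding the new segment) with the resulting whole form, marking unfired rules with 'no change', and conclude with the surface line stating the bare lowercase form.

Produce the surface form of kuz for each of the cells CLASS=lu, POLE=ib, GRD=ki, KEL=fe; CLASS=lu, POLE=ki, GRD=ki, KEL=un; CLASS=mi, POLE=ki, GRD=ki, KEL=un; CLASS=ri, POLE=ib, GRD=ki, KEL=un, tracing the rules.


cell CLASS=lu, POLE=ib, GRD=ki, KEL=fe:
underlying: kuz-ok-ki-lo-u
1. f -> v, k -> g, s -> z, t -> d / _ Z: no change
2. e, u -> 0 / V _: fires at position(s) 10: kuzokkilo
surface: kuzokkilo

cell CLASS=lu, POLE=ki, GRD=ki, KEL=un:
underlying: kuz-tb-ki-a-u
1. f -> v, k -> g, s -> z, t -> d / _ Z: fires at position(s) 4: kuzdbkiau
2. e, u -> 0 / V _: fires at position(s) 9: kuzdbkia
surface: kuzdbkia

cell CLASS=mi, POLE=ki, GRD=ki, KEL=un:
underlying: kuz-tb-bu-a-u
1. f -> v, k -> g, s -> z, t -> d / _ Z: fires at position(s) 4: kuzdbbuau
2. e, u -> 0 / V _: fires at position(s) 9: kuzdbbua
surface: kuzdbbua

cell CLASS=ri, POLE=ib, GRD=ki, KEL=un:
underlying: kuz-ok-kmi-a-u
1. f -> v, k -> g, s -> z, t -> d / _ Z: no change
2. e, u -> 0 / V _: fires at position(s) 10: kuzokkmia
surface: kuzokkmia


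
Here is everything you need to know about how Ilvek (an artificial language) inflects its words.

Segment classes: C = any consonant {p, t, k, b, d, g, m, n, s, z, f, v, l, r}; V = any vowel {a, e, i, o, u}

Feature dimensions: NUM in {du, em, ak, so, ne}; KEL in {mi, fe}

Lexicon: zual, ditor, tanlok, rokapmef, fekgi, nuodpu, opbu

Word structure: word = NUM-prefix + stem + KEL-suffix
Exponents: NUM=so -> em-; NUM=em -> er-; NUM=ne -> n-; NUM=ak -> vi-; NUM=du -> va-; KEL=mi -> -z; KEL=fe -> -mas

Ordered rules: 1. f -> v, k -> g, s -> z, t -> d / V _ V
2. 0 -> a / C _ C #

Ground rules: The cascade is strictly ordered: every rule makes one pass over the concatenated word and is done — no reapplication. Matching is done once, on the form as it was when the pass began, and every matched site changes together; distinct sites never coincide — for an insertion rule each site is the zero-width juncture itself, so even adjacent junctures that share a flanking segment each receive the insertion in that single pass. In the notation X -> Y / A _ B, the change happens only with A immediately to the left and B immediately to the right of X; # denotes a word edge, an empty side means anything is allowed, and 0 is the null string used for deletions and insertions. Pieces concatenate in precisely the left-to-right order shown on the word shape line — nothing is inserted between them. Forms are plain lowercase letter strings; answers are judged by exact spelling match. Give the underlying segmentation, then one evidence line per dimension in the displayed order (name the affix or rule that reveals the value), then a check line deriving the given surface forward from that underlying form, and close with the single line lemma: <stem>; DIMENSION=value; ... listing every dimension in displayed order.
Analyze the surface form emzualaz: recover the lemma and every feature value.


underlying: em-zual-z
NUM=so - signalled by the affix em-
KEL=mi - signalled by the affix -z
check: emzualz -> emzualz -> emzualaz
lemma: zual; NUM=so; KEL=mi


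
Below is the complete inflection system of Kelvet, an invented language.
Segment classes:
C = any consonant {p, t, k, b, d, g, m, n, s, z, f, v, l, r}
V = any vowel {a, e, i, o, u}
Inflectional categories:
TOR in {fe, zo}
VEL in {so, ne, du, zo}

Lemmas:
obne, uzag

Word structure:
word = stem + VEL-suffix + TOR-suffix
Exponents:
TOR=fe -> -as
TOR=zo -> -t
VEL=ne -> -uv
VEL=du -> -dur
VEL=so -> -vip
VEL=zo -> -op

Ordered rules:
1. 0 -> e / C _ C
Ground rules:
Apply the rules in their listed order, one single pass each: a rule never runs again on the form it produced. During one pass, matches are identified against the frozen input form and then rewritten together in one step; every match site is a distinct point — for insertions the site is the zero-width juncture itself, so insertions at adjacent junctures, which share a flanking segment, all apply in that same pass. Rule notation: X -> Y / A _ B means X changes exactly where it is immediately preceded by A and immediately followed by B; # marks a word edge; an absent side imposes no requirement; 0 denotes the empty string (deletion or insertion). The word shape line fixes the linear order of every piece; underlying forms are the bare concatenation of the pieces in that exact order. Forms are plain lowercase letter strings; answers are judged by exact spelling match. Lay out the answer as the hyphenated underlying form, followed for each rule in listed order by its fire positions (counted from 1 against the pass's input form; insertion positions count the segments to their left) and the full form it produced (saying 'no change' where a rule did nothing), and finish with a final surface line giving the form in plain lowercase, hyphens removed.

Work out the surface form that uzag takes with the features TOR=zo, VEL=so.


underlying: uzag-vip-t
1. 0 -> e / C _ C: inserts after position(s) 4, 7: uzagevipet
surface: uzagevipet


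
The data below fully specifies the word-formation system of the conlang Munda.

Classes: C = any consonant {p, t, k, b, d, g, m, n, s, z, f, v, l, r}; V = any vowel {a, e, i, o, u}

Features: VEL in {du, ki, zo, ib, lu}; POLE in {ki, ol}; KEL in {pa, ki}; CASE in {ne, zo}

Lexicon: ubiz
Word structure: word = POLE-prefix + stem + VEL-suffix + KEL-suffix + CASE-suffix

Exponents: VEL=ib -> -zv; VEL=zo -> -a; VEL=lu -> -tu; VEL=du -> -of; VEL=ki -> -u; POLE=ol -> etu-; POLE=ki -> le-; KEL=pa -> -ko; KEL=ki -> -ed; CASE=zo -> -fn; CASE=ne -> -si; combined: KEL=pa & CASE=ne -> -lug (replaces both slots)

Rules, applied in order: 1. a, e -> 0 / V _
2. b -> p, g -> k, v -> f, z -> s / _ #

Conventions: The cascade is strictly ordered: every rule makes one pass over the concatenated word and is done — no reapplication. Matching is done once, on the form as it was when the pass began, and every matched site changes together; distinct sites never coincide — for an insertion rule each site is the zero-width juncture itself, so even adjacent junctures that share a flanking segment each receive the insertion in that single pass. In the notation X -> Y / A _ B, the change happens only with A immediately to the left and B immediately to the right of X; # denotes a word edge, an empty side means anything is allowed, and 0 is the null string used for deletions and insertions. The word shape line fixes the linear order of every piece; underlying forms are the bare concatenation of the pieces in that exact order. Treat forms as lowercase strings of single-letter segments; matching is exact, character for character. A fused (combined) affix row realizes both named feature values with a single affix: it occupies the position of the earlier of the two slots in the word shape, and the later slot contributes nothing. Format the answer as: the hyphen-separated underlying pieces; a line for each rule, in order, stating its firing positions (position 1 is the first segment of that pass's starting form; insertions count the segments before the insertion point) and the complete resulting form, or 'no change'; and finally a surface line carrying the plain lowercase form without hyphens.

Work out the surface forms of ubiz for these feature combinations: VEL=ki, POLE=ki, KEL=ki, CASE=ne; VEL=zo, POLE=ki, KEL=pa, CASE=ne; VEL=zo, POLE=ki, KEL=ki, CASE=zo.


cell VEL=ki, POLE=ki, KEL=ki, CASE=ne:
underlying: le-ubiz-u-ed-si
1. a, e -> 0 / V _: fires at position(s) 8: leubizudsi
2. b -> p, g -> k, v -> f, z -> s / _ #: no change
surface: leubizudsi

cell VEL=zo, POLE=ki, KEL=pa, CASE=ne:
underlying: le-ubiz-a-lug
1. a, e -> 0 / V _: no change
2. b -> p, g -> k, v -> f, z -> s / _ #: fires at position(s) 10: leubizaluk
surface: leubizaluk

cell VEL=zo, POLE=ki, KEL=ki, CASE=zo:
underlying: le-ubiz-a-ed-fn
1. a, e -> 0 / V _: fires at position(s) 8: leubizadfn
2. b -> p, g -> k, v -> f, z -> s / _ #: no change
surface: leubizadfn


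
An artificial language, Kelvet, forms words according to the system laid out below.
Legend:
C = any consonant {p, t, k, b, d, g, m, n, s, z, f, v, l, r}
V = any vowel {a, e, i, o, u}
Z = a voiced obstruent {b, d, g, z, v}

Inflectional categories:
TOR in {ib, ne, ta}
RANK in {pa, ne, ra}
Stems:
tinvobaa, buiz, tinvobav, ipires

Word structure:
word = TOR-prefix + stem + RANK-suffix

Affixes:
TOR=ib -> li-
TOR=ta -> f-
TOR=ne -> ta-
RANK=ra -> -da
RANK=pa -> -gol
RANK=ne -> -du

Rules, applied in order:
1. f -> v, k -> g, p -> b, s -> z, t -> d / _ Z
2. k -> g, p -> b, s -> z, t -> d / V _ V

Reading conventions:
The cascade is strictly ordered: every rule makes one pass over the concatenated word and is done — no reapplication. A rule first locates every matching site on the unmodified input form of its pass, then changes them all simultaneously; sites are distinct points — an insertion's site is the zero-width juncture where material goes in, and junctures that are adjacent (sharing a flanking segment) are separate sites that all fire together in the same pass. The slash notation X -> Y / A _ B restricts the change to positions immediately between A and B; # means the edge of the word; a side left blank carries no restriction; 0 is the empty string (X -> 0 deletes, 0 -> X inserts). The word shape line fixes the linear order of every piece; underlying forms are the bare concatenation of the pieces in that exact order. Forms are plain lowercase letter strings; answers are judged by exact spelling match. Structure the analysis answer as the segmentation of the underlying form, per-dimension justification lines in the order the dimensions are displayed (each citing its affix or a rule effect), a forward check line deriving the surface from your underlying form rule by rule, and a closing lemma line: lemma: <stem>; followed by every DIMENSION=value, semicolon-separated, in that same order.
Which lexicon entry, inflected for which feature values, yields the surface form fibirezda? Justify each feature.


underlying: f-ipires-da
TOR=ta - signalled by the affix f-
RANK=ra - signalled by the affix -da
check: fipiresda -> fipirezda -> fibirezda
lemma: ipires; TOR=ta; RANK=ra


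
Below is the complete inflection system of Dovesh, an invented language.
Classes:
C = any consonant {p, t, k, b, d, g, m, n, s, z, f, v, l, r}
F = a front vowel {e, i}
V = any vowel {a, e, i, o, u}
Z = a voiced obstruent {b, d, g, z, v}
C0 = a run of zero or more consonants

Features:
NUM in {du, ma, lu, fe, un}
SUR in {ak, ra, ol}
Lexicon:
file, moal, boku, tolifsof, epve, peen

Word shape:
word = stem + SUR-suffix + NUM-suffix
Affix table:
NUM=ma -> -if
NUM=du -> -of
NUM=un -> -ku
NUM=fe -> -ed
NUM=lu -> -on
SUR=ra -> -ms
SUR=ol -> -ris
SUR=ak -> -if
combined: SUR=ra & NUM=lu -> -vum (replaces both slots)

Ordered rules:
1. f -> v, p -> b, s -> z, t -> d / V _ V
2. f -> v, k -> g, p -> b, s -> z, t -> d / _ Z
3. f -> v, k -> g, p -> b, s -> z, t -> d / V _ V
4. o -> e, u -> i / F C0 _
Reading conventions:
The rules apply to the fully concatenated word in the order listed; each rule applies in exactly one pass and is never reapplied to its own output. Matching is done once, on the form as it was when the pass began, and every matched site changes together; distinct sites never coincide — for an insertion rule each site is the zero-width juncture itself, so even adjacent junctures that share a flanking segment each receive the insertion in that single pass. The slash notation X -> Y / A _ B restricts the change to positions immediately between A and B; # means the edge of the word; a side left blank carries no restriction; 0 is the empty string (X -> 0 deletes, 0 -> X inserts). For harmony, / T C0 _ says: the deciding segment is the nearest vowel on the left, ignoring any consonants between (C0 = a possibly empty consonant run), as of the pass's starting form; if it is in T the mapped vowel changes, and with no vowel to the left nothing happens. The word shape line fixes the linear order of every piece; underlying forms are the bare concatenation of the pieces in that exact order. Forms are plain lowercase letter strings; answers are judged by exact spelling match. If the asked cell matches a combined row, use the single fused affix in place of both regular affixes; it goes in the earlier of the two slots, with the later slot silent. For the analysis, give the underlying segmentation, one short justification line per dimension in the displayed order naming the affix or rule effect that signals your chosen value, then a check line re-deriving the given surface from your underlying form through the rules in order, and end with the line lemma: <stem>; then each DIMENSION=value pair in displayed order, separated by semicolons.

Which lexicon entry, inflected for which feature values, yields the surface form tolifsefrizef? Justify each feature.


underlying: tolifsof-ris-of
NUM=du - signalled by the affix -of
SUR=ol - signalled by the affix -ris
check: tolifsofrisof -> tolifsofrizof -> tolifsofrizof -> tolifsofrizof -> tolifsefrizef
lemma: tolifsof; NUM=du; SUR=ol


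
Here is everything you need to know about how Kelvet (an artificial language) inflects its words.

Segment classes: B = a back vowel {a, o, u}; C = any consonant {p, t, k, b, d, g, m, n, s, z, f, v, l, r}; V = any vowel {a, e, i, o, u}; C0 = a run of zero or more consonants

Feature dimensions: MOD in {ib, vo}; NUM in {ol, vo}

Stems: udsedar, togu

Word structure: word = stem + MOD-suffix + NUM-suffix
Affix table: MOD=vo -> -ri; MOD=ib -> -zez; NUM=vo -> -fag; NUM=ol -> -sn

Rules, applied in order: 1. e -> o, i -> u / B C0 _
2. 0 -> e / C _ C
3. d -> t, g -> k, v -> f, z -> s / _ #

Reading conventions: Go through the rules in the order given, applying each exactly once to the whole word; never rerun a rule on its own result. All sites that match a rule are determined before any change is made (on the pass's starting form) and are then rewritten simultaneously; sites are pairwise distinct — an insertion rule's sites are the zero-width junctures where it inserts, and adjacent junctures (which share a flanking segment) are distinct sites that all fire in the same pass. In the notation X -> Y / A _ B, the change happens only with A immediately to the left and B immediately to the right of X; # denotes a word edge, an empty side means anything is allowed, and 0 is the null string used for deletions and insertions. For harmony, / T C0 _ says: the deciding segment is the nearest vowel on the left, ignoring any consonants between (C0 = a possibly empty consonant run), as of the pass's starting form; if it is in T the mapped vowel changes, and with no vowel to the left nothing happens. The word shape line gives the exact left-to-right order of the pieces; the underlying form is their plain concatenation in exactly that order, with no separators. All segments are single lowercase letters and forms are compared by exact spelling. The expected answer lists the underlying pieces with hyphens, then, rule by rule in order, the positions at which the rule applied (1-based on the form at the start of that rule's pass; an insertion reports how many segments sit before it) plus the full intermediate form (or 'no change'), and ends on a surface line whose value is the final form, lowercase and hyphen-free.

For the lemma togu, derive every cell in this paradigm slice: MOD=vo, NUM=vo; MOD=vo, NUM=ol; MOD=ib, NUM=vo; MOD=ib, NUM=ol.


cell MOD=vo, NUM=vo:
underlying: togu-ri-fag
1. e -> o, i -> u / B C0 _: fires at position(s) 6: togurufag
2. 0 -> e / C _ C: no change
3. d -> t, g -> k, v -> f, z -> s / _ #: fires at position(s) 9: togurufak
surface: togurufak

cell MOD=vo, NUM=ol:
underlying: togu-ri-sn
1. e -> o, i -> u / B C0 _: fires at position(s) 6: togurusn
2. 0 -> e / C _ C: inserts after position(s) 7: togurusen
3. d -> t, g -> k, v -> f, z -> s / _ #: no change
surface: togurusen

cell MOD=ib, NUM=vo:
underlying: togu-zez-fag
1. e -> o, i -> u / B C0 _: fires at position(s) 6: toguzozfag
2. 0 -> e / C _ C: inserts after position(s) 7: toguzozefag
3. d -> t, g -> k, v -> f, z -> s / _ #: fires at position(s) 11: toguzozefak
surface: toguzozefak

cell MOD=ib, NUM=ol:
underlying: togu-zez-sn
1. e -> o, i -> u / B C0 _: fires at position(s) 6: toguzozsn
2. 0 -> e / C _ C: inserts after position(s) 7, 8: toguzozesen
3. d -> t, g -> k, v -> f, z -> s / _ #: no change
surface: toguzozesen


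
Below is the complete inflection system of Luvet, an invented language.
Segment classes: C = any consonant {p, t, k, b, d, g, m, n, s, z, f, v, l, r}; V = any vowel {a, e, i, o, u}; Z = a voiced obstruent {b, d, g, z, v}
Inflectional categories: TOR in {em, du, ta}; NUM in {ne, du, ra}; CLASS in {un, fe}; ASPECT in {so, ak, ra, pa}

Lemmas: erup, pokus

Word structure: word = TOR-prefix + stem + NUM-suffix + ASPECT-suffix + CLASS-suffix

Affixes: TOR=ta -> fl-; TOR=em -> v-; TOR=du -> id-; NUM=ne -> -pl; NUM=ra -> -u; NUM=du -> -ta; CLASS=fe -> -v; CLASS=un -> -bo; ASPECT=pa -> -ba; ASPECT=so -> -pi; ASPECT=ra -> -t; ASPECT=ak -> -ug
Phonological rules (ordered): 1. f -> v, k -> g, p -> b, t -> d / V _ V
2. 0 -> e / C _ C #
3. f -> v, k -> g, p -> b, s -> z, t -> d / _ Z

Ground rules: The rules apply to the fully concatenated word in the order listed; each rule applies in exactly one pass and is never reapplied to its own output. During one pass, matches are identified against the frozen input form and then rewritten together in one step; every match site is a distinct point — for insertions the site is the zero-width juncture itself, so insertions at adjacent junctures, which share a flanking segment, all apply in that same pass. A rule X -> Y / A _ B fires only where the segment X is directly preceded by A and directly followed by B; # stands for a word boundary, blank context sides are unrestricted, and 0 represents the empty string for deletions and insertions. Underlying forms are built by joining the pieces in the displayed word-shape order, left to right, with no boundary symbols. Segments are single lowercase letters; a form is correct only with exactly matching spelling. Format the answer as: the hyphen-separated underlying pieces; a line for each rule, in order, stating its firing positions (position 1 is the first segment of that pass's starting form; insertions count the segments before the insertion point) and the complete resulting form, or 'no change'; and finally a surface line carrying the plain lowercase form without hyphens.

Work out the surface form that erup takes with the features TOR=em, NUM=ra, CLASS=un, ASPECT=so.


underlying: v-erup-u-pi-bo
1. f -> v, k -> g, p -> b, t -> d / V _ V: fires at position(s) 5, 7: verububibo
2. 0 -> e / C _ C #: no change
3. f -> v, k -> g, p -> b, s -> z, t -> d / _ Z: no change
surface: verububibo
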